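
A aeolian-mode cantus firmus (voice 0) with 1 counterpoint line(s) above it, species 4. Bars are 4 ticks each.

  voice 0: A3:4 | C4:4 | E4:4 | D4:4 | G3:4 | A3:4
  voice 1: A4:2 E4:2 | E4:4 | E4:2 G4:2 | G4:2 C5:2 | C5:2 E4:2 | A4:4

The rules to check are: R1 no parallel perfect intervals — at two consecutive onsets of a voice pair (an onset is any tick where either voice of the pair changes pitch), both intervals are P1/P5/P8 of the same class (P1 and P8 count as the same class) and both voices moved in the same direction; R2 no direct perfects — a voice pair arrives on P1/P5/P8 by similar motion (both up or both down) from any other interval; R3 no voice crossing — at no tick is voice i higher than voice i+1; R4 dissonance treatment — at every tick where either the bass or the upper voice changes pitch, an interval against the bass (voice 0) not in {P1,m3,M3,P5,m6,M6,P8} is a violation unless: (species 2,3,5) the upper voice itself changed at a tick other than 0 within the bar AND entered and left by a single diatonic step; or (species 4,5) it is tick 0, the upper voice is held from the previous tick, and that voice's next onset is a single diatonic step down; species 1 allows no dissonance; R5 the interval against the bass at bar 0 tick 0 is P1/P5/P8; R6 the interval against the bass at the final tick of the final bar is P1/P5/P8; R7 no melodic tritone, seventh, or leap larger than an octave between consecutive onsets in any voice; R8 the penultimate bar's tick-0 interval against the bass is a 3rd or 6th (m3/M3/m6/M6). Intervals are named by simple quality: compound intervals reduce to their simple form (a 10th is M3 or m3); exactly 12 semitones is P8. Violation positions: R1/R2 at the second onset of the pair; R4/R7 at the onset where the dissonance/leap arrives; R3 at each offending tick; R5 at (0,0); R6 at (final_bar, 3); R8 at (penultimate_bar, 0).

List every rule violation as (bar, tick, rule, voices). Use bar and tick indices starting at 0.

(3, 0, R4, (0, 1))
(3, 2, R4, (0, 1))
(4, 0, R4, (0, 1))
(4, 0, R8, (0, 1))
(5, 0, R2, (0, 1))

bar 0: v0=A3 v1=A4 downbeat P8
bar 1: v0=C4 v1=E4 downbeat M3
bar 2: v0=E4 v1=E4 downbeat P1
bar 3: v0=D4 v1=G4 downbeat P4
bar 4: v0=G3 v1=C5 downbeat P4
bar 5: v0=A3 v1=A4 downbeat P8
  -> R4 @ bar 3 tick 0 v(0, 1): D4/G4 P4 untreated
  -> R4 @ bar 3 tick 2 v(0, 1): D4/C5 m7 untreated
  -> R4 @ bar 4 tick 0 v(0, 1): G3/C5 P4 untreated
  -> R8 @ bar 4 tick 0 v(0, 1): penult P4 not 3rd/6th
  -> R2 @ bar 5 tick 0 v(0, 1): G3/E4 M6 -> A3/A4 P8 similar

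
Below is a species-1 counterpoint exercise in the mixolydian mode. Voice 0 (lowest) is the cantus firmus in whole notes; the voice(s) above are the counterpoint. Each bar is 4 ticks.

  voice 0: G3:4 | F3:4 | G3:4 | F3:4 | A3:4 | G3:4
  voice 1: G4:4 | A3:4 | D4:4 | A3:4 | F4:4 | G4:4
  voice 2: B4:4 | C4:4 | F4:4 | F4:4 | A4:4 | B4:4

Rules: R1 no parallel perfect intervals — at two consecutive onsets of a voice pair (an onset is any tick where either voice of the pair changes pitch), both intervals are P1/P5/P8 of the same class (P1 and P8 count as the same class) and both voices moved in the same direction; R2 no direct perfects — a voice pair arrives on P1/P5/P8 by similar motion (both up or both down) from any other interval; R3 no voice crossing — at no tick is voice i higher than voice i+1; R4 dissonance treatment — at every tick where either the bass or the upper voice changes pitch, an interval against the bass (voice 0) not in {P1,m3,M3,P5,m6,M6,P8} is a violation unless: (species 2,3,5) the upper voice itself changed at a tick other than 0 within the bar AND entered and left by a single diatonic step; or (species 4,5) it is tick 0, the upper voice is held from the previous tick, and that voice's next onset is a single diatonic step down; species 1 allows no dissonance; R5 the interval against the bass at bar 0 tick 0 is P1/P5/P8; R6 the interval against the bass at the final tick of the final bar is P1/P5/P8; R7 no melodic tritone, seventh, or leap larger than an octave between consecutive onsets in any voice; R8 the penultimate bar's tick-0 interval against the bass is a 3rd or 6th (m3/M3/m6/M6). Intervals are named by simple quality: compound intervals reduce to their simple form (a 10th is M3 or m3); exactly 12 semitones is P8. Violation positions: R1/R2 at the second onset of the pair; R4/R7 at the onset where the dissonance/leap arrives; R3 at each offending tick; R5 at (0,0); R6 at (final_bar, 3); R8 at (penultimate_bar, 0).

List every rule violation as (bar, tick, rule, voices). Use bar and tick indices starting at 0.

(0, 0, R5, (0, 2))
(1, 0, R2, (0, 2))
(1, 0, R7, (1,))
(1, 0, R7, (2,))
(2, 0, R2, (0, 1))
(2, 0, R4, (0, 2))
(4, 0, R1, (0, 2))
(4, 0, R8, (0, 2))
(5, 3, R6, (0, 2))

bar 0: v0=G3 v1=G4 v2=B4 downbeat M3
bar 1: v0=F3 v1=A3 v2=C4 downbeat P5
bar 2: v0=G3 v1=D4 v2=F4 downbeat m7
bar 3: v0=F3 v1=A3 v2=F4 downbeat P8
bar 4: v0=A3 v1=F4 v2=A4 downbeat P8
bar 5: v0=G3 v1=G4 v2=B4 downbeat M3
  -> R5 @ bar 0 tick 0 v(0, 2): opens on M3
  -> R2 @ bar 1 tick 0 v(0, 2): G3/B4 M3 -> F3/C4 P5 similar
  -> R7 @ bar 1 tick 0 v(1,): G4->A3 leap 10st
  -> R7 @ bar 1 tick 0 v(2,): B4->C4 leap 11st
  -> R2 @ bar 2 tick 0 v(0, 1): F3/A3 M3 -> G3/D4 P5 similar
  -> R4 @ bar 2 tick 0 v(0, 2): G3/F4 m7 untreated
  -> R1 @ bar 4 tick 0 v(0, 2): F3/F4 P8 -> A3/A4 P8 similar
  -> R8 @ bar 4 tick 0 v(0, 2): penult P8 not 3rd/6th
  -> R6 @ bar 5 tick 3 v(0, 2): closes on M3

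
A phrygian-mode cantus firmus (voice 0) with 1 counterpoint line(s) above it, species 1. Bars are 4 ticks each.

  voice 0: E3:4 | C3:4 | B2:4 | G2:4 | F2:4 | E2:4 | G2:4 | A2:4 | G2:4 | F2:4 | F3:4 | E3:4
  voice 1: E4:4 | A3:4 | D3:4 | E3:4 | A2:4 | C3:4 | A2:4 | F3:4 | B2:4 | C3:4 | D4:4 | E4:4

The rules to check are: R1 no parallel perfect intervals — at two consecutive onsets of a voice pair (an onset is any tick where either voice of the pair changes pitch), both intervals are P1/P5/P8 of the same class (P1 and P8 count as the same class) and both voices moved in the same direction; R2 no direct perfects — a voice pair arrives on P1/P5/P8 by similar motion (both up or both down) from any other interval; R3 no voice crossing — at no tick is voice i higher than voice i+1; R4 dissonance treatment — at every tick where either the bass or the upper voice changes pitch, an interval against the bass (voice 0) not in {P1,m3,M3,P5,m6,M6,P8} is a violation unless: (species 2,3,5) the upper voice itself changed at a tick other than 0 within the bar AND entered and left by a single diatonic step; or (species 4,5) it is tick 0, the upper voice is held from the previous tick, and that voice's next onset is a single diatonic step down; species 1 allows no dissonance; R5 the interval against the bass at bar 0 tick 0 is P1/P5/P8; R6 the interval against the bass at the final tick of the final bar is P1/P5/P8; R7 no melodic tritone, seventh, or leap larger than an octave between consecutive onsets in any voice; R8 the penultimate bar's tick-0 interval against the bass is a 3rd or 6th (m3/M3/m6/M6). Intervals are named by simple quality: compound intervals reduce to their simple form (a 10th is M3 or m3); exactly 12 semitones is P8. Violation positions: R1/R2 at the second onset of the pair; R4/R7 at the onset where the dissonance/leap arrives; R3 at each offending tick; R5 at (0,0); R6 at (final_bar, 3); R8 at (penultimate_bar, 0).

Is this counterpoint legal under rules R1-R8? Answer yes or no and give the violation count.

bar 0: v0=E3 v1=E4 (P8)
bar 1: v0=C3 v1=A3 (M6)
bar 2: v0=B2 v1=D3 (m3)
bar 3: v0=G2 v1=E3 (M6)
bar 4: v0=F2 v1=A2 (M3)
bar 5: v0=E2 v1=C3 (m6)
bar 6: v0=G2 v1=A2 (M2)
bar 7: v0=A2 v1=F3 (m6)
bar 8: v0=G2 v1=B2 (M3)
bar 9: v0=F2 v1=C3 (P5)
bar 10: v0=F3 v1=D4 (M6)
bar 11: v0=E3 v1=E4 (P8)
  R4 @ bar6.0: G2/A2 M2 untreated
  R7 @ bar8.0: F3->B2 leap 6st
  R7 @ bar10.0: C3->D4 leap 14st

No (3 violations)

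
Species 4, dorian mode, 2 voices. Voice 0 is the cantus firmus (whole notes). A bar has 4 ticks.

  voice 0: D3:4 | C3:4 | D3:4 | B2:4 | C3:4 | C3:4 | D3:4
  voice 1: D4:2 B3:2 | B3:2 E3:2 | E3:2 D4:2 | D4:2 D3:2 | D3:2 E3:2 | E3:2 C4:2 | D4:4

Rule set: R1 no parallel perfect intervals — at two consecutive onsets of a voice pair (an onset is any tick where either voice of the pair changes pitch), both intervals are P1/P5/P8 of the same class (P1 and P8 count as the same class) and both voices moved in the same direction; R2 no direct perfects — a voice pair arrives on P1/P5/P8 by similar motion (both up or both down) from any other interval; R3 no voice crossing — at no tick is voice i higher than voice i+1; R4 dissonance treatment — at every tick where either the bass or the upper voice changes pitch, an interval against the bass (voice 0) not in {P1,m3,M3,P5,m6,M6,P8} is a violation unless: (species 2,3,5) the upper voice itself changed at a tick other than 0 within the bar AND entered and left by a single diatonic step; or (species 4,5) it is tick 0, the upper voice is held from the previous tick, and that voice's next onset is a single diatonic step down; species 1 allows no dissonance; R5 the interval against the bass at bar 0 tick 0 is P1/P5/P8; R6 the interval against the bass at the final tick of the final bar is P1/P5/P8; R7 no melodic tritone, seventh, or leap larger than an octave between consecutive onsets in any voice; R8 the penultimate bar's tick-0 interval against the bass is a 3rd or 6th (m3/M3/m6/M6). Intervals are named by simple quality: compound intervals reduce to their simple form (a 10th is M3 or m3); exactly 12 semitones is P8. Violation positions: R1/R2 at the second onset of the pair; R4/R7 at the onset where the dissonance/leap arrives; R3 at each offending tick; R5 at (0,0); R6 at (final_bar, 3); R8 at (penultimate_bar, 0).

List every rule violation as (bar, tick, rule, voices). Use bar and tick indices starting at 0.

bar 0: v0=D3 v1=D4 downbeat P8
bar 1: v0=C3 v1=B3 downbeat M7
bar 2: v0=D3 v1=E3 downbeat M2
bar 3: v0=B2 v1=D4 downbeat m3
bar 4: v0=C3 v1=D3 downbeat M2
bar 5: v0=C3 v1=E3 downbeat M3
bar 6: v0=D3 v1=D4 downbeat P8
  -> R4 @ bar 1 tick 0 v(0, 1): C3/B3 M7 untreated
  -> R4 @ bar 2 tick 0 v(0, 1): D3/E3 M2 untreated
  -> R7 @ bar 2 tick 2 v(1,): E3->D4 leap 10st
  -> R4 @ bar 4 tick 0 v(0, 1): C3/D3 M2 untreated
  -> R1 @ bar 6 tick 0 v(0, 1): C3/C4 P8 -> D3/D4 P8 similar

(1, 0, R4, (0, 1))
(2, 0, R4, (0, 1))
(2, 2, R7, (1,))
(4, 0, R4, (0, 1))
(6, 0, R1, (0, 1))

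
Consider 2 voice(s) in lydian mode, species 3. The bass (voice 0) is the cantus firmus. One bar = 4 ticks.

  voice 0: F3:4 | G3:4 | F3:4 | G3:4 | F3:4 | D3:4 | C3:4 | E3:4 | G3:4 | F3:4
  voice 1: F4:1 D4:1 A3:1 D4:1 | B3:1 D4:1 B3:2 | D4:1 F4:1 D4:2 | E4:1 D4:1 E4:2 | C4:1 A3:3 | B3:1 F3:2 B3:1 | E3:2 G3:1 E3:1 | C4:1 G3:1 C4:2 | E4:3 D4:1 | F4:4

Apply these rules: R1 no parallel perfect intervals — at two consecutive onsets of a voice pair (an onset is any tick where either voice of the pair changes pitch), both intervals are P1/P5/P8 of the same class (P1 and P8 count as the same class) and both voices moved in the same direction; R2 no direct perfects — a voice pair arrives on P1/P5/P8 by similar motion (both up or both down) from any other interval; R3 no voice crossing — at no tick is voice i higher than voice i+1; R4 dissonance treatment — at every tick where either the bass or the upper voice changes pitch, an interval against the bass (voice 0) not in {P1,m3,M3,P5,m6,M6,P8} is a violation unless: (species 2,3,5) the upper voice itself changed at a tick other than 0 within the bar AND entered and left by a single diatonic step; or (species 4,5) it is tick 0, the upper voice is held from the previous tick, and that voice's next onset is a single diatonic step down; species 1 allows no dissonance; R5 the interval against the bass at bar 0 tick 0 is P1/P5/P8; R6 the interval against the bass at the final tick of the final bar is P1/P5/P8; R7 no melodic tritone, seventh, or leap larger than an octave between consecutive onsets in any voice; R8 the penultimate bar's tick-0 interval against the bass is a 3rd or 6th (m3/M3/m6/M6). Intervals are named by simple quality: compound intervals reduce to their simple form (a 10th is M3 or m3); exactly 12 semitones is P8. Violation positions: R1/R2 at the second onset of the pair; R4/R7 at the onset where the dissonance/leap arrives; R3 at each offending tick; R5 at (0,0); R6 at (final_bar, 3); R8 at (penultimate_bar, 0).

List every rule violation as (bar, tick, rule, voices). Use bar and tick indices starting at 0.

bar 0: v0=F3 v1=F4 downbeat P8
bar 1: v0=G3 v1=B3 downbeat M3
bar 2: v0=F3 v1=D4 downbeat M6
bar 3: v0=G3 v1=E4 downbeat M6
bar 4: v0=F3 v1=C4 downbeat P5
bar 5: v0=D3 v1=B3 downbeat M6
bar 6: v0=C3 v1=E3 downbeat M3
bar 7: v0=E3 v1=C4 downbeat m6
bar 8: v0=G3 v1=E4 downbeat M6
bar 9: v0=F3 v1=F4 downbeat P8
  -> R2 @ bar 4 tick 0 v(0, 1): G3/E4 M6 -> F3/C4 P5 similar
  -> R7 @ bar 5 tick 1 v(1,): B3->F3 leap 6st
  -> R7 @ bar 5 tick 3 v(1,): F3->B3 leap 6st

(4, 0, R2, (0, 1))
(5, 1, R7, (1,))
(5, 3, R7, (1,))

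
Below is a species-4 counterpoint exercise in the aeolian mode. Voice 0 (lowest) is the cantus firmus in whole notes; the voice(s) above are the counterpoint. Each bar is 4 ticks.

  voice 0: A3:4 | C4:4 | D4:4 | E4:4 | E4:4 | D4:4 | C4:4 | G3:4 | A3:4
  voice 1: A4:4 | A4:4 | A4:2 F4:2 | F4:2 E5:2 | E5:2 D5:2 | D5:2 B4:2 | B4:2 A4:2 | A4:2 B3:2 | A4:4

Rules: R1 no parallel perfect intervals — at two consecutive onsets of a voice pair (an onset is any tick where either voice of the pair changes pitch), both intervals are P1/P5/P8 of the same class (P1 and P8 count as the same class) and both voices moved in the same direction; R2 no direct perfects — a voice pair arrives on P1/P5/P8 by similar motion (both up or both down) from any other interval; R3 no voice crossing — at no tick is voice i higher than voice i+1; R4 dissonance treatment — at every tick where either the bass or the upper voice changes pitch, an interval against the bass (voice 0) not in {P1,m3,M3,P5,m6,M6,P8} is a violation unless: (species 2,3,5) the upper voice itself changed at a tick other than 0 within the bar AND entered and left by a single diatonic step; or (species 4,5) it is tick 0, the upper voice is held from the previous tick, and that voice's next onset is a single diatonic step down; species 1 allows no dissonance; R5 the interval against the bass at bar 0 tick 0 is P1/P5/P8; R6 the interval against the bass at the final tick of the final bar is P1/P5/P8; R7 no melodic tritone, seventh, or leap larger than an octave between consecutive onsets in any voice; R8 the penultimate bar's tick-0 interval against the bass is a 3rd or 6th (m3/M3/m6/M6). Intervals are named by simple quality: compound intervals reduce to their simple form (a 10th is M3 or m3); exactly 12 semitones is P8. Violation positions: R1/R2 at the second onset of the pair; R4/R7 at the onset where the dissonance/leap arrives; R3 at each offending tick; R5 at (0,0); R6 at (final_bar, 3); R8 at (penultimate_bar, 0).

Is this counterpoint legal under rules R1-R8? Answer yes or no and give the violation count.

No (8 violations)

bar 0: v0=A3 v1=A4 (P8)
bar 1: v0=C4 v1=A4 (M6)
bar 2: v0=D4 v1=A4 (P5)
bar 3: v0=E4 v1=F4 (m2)
bar 4: v0=E4 v1=E5 (P8)
bar 5: v0=D4 v1=D5 (P8)
bar 6: v0=C4 v1=B4 (M7)
bar 7: v0=G3 v1=A4 (M2)
bar 8: v0=A3 v1=A4 (P8)
  R4 @ bar3.0: E4/F4 m2 untreated
  R7 @ bar3.2: F4->E5 leap 11st
  R4 @ bar4.2: E4/D5 m7 untreated
  R4 @ bar7.0: G3/A4 M2 untreated
  R8 @ bar7.0: penult M2 not 3rd/6th
  R7 @ bar7.2: A4->B3 leap 10st
  R2 @ bar8.0: G3/B3 M3 -> A3/A4 P8 similar
  R7 @ bar8.0: B3->A4 leap 10st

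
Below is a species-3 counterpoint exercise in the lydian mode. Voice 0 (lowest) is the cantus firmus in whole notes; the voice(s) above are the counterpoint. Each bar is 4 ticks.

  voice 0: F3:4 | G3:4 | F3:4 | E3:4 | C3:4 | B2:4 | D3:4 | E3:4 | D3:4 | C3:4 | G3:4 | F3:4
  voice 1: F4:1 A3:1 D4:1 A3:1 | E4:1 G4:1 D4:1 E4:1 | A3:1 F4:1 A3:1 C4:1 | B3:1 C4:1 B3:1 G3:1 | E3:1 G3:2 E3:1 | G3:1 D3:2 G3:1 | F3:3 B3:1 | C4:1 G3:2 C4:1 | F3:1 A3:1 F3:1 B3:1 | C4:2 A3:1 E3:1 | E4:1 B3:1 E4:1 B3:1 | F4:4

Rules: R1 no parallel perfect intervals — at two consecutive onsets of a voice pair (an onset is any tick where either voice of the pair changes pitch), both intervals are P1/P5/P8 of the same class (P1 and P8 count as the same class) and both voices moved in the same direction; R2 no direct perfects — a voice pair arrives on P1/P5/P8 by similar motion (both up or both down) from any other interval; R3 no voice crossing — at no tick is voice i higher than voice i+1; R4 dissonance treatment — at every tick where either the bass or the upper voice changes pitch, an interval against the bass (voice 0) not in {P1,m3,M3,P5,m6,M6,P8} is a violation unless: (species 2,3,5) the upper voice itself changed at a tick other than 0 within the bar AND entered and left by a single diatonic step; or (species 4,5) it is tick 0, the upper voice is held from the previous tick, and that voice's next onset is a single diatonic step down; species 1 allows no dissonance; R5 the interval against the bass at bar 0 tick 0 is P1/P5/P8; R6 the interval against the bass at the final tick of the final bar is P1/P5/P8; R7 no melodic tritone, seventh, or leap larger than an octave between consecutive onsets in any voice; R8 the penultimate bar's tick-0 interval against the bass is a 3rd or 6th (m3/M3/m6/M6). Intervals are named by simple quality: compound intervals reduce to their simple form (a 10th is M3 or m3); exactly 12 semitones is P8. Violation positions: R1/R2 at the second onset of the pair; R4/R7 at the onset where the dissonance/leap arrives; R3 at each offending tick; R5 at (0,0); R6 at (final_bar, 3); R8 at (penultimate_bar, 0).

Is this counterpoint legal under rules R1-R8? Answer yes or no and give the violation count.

bar 0: v0=F3 v1=F4 (P8)
bar 1: v0=G3 v1=E4 (M6)
bar 2: v0=F3 v1=A3 (M3)
bar 3: v0=E3 v1=B3 (P5)
bar 4: v0=C3 v1=E3 (M3)
bar 5: v0=B2 v1=G3 (m6)
bar 6: v0=D3 v1=F3 (m3)
bar 7: v0=E3 v1=C4 (m6)
bar 8: v0=D3 v1=F3 (m3)
bar 9: v0=C3 v1=C4 (P8)
bar 10: v0=G3 v1=E4 (M6)
bar 11: v0=F3 v1=F4 (P8)
  R1 @ bar3.0: F3/C4 P5 -> E3/B3 P5 similar
  R7 @ bar6.3: F3->B3 leap 6st
  R7 @ bar8.3: F3->B3 leap 6st
  R7 @ bar11.0: B3->F4 leap 6st

No (4 violations)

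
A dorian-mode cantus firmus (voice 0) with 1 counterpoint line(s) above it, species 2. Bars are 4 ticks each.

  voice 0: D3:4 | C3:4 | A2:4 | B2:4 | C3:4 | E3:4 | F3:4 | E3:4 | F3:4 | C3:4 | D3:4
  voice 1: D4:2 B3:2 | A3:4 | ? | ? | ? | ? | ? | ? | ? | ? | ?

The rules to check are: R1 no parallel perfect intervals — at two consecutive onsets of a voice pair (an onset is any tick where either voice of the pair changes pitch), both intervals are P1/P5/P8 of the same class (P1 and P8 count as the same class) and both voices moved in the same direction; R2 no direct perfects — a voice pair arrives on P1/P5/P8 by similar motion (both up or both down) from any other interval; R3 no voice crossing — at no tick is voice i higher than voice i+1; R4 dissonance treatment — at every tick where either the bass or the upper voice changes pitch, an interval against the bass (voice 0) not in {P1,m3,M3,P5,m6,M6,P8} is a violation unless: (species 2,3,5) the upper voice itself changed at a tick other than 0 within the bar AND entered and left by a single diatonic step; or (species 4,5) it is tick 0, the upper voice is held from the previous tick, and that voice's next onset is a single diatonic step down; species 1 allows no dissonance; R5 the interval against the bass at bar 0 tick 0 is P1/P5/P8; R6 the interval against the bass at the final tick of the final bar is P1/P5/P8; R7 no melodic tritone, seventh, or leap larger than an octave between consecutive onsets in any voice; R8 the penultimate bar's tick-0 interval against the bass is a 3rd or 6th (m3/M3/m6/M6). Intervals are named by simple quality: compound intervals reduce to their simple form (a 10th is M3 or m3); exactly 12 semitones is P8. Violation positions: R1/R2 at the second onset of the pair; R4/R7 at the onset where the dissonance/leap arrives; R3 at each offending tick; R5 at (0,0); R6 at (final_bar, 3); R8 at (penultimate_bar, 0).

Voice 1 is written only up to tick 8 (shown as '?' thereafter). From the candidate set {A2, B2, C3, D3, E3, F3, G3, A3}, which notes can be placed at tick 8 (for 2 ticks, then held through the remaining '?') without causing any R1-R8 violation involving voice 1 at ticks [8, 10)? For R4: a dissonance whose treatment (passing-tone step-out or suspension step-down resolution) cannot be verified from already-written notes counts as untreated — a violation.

A2: violates R2
B2: violates R4,R7
C3: legal
D3: violates R4
E3: violates R2
F3: legal
G3: violates R4
A3: legal

{A3, C3, F3}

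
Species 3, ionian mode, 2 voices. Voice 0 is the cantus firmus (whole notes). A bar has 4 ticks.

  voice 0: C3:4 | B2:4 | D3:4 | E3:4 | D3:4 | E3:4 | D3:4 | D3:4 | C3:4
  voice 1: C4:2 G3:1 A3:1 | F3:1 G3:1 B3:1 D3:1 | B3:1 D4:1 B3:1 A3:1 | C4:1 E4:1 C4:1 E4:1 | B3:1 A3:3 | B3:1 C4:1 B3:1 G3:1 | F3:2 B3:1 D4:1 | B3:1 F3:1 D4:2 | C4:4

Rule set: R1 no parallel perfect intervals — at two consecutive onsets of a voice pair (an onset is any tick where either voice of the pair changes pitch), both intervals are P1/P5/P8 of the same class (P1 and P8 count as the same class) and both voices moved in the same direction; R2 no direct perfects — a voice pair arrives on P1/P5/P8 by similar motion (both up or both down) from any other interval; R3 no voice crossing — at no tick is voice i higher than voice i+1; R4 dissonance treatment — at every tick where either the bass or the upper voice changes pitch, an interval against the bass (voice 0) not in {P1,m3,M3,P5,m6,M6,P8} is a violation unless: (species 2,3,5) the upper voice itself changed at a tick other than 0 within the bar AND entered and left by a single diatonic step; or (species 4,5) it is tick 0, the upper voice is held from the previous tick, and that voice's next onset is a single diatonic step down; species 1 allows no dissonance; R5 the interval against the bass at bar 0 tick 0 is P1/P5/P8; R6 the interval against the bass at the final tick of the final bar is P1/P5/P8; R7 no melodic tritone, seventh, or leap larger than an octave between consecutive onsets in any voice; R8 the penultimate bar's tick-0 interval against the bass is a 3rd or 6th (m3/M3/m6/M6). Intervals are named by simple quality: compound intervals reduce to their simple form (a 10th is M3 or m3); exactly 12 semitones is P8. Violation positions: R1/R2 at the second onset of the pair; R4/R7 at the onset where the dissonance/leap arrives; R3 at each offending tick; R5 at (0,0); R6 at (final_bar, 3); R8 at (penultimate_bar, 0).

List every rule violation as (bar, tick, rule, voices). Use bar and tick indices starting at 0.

bar 0: v0=C3 v1=C4 downbeat P8
bar 1: v0=B2 v1=F3 downbeat TT
bar 2: v0=D3 v1=B3 downbeat M6
bar 3: v0=E3 v1=C4 downbeat m6
bar 4: v0=D3 v1=B3 downbeat M6
bar 5: v0=E3 v1=B3 downbeat P5
bar 6: v0=D3 v1=F3 downbeat m3
bar 7: v0=D3 v1=B3 downbeat M6
bar 8: v0=C3 v1=C4 downbeat P8
  -> R4 @ bar 1 tick 0 v(0, 1): B2/F3 TT untreated
  -> R1 @ bar 5 tick 0 v(0, 1): D3/A3 P5 -> E3/B3 P5 similar
  -> R7 @ bar 6 tick 2 v(1,): F3->B3 leap 6st
  -> R7 @ bar 7 tick 1 v(1,): B3->F3 leap 6st
  -> R1 @ bar 8 tick 0 v(0, 1): D3/D4 P8 -> C3/C4 P8 similar

(1, 0, R4, (0, 1))
(5, 0, R1, (0, 1))
(6, 2, R7, (1,))
(7, 1, R7, (1,))
(8, 0, R1, (0, 1))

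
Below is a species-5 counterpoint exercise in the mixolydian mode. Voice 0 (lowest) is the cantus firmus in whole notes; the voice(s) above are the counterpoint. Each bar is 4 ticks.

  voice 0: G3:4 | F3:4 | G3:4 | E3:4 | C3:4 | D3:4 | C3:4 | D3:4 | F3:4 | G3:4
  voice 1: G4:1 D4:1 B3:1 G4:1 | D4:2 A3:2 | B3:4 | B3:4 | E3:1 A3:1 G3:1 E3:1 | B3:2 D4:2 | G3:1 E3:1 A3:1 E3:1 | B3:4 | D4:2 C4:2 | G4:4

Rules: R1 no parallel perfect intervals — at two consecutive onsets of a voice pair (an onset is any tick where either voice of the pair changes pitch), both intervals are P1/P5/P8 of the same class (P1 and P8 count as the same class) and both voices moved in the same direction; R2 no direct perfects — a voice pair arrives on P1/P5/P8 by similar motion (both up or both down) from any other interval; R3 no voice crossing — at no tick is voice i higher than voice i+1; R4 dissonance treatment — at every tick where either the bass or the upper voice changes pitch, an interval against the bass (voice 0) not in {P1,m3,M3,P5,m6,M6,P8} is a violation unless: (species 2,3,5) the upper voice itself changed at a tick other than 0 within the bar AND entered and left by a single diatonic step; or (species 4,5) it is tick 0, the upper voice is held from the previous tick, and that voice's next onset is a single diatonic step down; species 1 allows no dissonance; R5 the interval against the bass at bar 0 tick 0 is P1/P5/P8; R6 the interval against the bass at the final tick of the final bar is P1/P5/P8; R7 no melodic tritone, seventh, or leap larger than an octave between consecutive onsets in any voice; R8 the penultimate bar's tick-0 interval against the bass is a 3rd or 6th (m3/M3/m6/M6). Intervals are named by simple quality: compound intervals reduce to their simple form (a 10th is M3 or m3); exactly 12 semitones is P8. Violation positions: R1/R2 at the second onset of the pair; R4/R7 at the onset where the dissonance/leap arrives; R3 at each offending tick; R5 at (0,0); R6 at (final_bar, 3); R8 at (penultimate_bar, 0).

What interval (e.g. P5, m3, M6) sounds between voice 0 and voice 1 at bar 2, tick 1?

M3

voice 0=G3 voice 1=B3 -> M3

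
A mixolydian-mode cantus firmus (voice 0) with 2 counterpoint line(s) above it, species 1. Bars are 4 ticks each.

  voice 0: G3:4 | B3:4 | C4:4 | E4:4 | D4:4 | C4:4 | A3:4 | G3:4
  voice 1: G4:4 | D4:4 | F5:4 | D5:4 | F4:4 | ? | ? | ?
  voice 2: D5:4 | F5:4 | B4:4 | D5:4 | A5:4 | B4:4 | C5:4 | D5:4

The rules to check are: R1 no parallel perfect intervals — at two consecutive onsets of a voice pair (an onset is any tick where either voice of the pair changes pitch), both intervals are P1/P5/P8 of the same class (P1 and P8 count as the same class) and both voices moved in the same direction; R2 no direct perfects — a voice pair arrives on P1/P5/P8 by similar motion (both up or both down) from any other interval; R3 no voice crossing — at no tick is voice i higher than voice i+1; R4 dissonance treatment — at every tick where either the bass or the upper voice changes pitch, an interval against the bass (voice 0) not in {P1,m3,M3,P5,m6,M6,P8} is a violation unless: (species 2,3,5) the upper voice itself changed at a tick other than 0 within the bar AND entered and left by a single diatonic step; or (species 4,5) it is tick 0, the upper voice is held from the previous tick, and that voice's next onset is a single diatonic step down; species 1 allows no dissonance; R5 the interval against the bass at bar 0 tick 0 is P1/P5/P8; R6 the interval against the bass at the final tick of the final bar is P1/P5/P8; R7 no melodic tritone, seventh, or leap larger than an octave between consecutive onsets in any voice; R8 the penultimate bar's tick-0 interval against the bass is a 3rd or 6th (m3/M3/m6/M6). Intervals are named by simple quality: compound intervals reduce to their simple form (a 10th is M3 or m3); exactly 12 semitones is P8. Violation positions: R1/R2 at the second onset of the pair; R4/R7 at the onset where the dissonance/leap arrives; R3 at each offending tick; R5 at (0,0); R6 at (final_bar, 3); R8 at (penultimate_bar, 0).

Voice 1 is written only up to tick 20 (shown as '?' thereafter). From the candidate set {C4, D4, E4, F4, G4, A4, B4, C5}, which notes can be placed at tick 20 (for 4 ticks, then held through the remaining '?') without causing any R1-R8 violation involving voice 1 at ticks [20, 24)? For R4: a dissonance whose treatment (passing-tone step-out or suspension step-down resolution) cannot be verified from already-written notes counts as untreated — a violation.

C4: violates R2
D4: violates R4
E4: violates R2
F4: violates R4
G4: legal
A4: legal
B4: violates R4,R7
C5: violates R3

{A4, G4}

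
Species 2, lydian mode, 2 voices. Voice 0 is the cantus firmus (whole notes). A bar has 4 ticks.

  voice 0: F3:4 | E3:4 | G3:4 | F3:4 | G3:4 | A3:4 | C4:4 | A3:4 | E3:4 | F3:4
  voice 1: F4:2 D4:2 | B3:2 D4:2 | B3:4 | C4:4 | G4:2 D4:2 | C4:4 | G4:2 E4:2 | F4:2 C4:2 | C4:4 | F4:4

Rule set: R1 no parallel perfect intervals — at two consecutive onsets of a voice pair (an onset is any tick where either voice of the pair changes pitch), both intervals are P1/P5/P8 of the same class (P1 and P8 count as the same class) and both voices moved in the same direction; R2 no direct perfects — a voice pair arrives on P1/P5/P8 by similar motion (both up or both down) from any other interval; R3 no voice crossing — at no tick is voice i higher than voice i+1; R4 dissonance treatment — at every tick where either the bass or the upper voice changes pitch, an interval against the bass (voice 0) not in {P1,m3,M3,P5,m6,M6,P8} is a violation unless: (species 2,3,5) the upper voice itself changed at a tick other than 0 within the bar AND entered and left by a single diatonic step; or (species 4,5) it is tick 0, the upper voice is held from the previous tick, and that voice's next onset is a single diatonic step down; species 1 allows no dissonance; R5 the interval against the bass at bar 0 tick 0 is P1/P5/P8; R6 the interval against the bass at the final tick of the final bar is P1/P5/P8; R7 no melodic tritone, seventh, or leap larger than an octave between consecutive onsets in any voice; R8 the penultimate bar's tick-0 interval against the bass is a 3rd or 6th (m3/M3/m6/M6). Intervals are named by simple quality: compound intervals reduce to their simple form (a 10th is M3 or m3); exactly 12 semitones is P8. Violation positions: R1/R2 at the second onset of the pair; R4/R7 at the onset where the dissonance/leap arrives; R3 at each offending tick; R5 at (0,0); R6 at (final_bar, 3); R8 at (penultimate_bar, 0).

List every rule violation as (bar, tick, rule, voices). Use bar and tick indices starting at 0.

bar 0: v0=F3 v1=F4 downbeat P8
bar 1: v0=E3 v1=B3 downbeat P5
bar 2: v0=G3 v1=B3 downbeat M3
bar 3: v0=F3 v1=C4 downbeat P5
bar 4: v0=G3 v1=G4 downbeat P8
bar 5: v0=A3 v1=C4 downbeat m3
bar 6: v0=C4 v1=G4 downbeat P5
bar 7: v0=A3 v1=F4 downbeat m6
bar 8: v0=E3 v1=C4 downbeat m6
bar 9: v0=F3 v1=F4 downbeat P8
  -> R2 @ bar 1 tick 0 v(0, 1): F3/D4 M6 -> E3/B3 P5 similar
  -> R4 @ bar 1 tick 2 v(0, 1): E3/D4 m7 untreated
  -> R2 @ bar 4 tick 0 v(0, 1): F3/C4 P5 -> G3/G4 P8 similar
  -> R2 @ bar 6 tick 0 v(0, 1): A3/C4 m3 -> C4/G4 P5 similar
  -> R2 @ bar 9 tick 0 v(0, 1): E3/C4 m6 -> F3/F4 P8 similar

(1, 0, R2, (0, 1))
(1, 2, R4, (0, 1))
(4, 0, R2, (0, 1))
(6, 0, R2, (0, 1))
(9, 0, R2, (0, 1))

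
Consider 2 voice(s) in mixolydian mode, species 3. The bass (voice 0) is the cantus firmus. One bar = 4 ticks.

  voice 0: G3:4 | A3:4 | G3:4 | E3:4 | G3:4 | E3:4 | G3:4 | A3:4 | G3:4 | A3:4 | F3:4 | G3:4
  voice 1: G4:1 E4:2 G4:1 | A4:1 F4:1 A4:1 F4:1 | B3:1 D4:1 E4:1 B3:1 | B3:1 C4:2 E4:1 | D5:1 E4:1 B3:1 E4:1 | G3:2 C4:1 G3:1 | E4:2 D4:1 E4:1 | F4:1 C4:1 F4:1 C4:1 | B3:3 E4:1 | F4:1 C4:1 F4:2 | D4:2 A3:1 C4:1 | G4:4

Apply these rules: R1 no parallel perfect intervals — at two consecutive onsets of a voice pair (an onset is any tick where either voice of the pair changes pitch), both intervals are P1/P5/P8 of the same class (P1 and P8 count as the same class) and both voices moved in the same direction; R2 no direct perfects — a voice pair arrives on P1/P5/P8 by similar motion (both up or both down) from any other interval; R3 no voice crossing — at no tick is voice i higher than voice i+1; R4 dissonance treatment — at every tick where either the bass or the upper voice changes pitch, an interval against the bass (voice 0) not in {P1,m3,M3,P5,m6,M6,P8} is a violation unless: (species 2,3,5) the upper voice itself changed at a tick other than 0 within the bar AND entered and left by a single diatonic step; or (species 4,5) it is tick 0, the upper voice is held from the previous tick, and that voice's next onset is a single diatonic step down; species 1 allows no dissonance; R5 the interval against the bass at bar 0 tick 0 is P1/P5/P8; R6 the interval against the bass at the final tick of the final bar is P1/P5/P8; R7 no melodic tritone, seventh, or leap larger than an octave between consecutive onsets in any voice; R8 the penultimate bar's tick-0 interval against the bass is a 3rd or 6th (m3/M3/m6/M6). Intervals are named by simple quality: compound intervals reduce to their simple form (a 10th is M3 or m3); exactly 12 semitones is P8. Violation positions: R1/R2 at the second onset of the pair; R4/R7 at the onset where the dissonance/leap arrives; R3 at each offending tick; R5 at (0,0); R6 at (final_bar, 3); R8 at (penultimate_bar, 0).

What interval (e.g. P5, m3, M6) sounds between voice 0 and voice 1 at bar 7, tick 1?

voice 0=A3 voice 1=C4 -> m3

m3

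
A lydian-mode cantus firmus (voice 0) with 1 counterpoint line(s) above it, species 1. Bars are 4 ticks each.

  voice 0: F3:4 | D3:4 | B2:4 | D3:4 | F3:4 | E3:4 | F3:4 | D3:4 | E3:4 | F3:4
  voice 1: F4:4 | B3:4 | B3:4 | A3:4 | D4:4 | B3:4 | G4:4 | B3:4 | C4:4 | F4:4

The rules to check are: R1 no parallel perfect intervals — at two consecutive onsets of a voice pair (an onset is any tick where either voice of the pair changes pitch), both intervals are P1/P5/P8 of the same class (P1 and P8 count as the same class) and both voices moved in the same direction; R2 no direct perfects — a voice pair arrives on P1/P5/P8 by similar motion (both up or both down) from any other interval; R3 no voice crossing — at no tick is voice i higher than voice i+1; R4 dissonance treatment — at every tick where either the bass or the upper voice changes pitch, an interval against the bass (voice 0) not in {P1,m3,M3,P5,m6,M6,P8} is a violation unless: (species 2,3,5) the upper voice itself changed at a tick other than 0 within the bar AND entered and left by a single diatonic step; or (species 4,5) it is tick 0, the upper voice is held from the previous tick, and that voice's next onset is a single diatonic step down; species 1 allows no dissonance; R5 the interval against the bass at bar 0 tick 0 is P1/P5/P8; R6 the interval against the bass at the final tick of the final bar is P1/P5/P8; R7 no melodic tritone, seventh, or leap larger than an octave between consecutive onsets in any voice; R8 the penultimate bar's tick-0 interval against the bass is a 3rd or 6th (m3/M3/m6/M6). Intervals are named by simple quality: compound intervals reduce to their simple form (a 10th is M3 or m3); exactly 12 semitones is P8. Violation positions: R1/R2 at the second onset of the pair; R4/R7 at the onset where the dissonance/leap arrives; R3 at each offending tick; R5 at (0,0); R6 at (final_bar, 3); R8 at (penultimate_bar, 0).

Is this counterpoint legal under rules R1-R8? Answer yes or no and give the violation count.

bar 0: v0=F3 v1=F4 (P8)
bar 1: v0=D3 v1=B3 (M6)
bar 2: v0=B2 v1=B3 (P8)
bar 3: v0=D3 v1=A3 (P5)
bar 4: v0=F3 v1=D4 (M6)
bar 5: v0=E3 v1=B3 (P5)
bar 6: v0=F3 v1=G4 (M2)
bar 7: v0=D3 v1=B3 (M6)
bar 8: v0=E3 v1=C4 (m6)
bar 9: v0=F3 v1=F4 (P8)
  R7 @ bar1.0: F4->B3 leap 6st
  R2 @ bar5.0: F3/D4 M6 -> E3/B3 P5 similar
  R4 @ bar6.0: F3/G4 M2 untreated
  R2 @ bar9.0: E3/C4 m6 -> F3/F4 P8 similar

No (4 violations)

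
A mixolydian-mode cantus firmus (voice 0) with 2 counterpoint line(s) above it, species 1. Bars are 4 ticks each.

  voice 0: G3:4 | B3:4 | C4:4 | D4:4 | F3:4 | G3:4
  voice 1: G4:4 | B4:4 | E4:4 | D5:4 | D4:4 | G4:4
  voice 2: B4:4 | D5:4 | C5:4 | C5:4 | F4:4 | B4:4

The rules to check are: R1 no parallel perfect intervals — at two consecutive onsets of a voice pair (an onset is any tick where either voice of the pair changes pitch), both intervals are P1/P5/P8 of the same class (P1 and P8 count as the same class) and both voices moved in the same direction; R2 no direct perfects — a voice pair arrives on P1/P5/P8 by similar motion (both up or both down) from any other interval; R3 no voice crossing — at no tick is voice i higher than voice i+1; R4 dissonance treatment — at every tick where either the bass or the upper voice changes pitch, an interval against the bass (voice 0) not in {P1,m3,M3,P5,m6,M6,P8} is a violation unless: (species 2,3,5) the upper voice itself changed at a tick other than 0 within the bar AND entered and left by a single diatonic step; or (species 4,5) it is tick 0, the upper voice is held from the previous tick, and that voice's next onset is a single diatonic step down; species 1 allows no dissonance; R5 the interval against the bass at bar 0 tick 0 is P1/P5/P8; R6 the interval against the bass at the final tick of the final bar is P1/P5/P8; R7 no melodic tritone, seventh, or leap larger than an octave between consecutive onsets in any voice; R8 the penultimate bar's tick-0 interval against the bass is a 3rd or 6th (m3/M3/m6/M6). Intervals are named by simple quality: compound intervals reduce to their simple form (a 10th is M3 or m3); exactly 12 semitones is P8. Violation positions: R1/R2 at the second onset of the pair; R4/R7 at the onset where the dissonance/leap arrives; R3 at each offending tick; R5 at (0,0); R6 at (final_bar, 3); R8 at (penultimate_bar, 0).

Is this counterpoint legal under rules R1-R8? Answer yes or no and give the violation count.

bar 0: v0=G3 v1=G4 v2=B4 (M3)
bar 1: v0=B3 v1=B4 v2=D5 (m3)
bar 2: v0=C4 v1=E4 v2=C5 (P8)
bar 3: v0=D4 v1=D5 v2=C5 (m7)
bar 4: v0=F3 v1=D4 v2=F4 (P8)
bar 5: v0=G3 v1=G4 v2=B4 (M3)
  R5 @ bar0.0: opens on M3
  R1 @ bar1.0: G3/G4 P8 -> B3/B4 P8 similar
  R2 @ bar3.0: C4/E4 M3 -> D4/D5 P8 similar
  R3 @ bar3.0: D5 above C5
  R4 @ bar3.0: D4/C5 m7 untreated
  R7 @ bar3.0: E4->D5 leap 10st
  R3 @ bar3.1: D5 above C5
  R3 @ bar3.2: D5 above C5
  R3 @ bar3.3: D5 above C5
  R2 @ bar4.0: D4/C5 m7 -> F3/F4 P8 similar
  R8 @ bar4.0: penult P8 not 3rd/6th
  R2 @ bar5.0: F3/D4 M6 -> G3/G4 P8 similar
  R7 @ bar5.0: F4->B4 leap 6st
  R6 @ bar5.3: closes on M3

No (14 violations)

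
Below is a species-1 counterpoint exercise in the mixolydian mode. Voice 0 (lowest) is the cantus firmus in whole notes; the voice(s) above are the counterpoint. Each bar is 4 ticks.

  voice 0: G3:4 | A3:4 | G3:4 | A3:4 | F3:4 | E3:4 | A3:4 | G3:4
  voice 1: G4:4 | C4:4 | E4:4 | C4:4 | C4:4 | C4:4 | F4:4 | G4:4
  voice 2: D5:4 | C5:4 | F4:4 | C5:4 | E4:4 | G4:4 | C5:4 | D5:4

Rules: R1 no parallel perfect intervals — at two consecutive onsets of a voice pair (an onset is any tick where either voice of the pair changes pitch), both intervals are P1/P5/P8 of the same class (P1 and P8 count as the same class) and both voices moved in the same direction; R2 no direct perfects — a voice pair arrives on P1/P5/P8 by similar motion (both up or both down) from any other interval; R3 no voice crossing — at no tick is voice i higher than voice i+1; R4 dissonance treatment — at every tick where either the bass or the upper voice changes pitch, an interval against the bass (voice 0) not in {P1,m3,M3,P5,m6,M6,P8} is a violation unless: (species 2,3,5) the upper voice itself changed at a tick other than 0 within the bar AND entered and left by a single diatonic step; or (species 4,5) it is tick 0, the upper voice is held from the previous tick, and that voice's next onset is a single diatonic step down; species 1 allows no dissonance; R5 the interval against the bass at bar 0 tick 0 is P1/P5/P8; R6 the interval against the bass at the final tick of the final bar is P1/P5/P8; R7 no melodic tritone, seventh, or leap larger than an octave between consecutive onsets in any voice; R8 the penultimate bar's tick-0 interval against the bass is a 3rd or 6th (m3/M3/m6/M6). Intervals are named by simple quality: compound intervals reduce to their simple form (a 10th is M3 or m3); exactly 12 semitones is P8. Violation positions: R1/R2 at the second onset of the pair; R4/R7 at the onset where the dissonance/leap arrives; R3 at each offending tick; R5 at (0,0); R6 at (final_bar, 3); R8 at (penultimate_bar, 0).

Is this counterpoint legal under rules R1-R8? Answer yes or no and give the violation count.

bar 0: v0=G3 v1=G4 v2=D5 (P5)
bar 1: v0=A3 v1=C4 v2=C5 (m3)
bar 2: v0=G3 v1=E4 v2=F4 (m7)
bar 3: v0=A3 v1=C4 v2=C5 (m3)
bar 4: v0=F3 v1=C4 v2=E4 (M7)
bar 5: v0=E3 v1=C4 v2=G4 (m3)
bar 6: v0=A3 v1=F4 v2=C5 (m3)
bar 7: v0=G3 v1=G4 v2=D5 (P5)
  R2 @ bar1.0: G4/D5 P5 -> C4/C5 P8 similar
  R4 @ bar2.0: G3/F4 m7 untreated
  R4 @ bar4.0: F3/E4 M7 untreated
  R1 @ bar6.0: C4/G4 P5 -> F4/C5 P5 similar
  R1 @ bar7.0: F4/C5 P5 -> G4/D5 P5 similar

No (5 violations)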